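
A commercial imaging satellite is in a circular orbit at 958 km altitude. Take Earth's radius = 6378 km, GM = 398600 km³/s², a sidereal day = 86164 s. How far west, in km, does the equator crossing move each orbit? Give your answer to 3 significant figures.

Semi-major axis a = 6378 + 958 = 7336 km. Period T = 2π√(a³/μ) = 2π√(7336³/398600) = 6253.2 s = 104.22 min.
During one orbit Earth rotates (6253.2 / 86164) × 360° = 26.13°.
At the equator that is 26.13° × (2π·6378/360) km/° = 26.13 × 111.3 = 2908 km.

2910 km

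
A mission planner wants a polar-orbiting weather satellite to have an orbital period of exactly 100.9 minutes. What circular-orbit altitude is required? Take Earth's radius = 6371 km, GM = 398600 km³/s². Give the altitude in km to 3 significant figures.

808 km

T = 100.9 min = 6054.0 s.
From T = 2π√(a³/μ): a = (μ T²/4π²)^(1/3) = (398600 × 6054.0² / 4π²)^(1/3) = 7179 km.
Altitude h = a − R = 7179 − 6371 = 808 km.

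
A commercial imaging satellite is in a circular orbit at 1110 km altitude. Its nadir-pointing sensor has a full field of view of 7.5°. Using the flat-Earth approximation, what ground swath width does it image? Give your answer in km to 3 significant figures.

146 km

Half-angle = 7.5°/2 = 3.75°.
Swath width ≈ 2h·tan(θ/2) = 2 × 1110 × tan(3.75°) = 145.5 km.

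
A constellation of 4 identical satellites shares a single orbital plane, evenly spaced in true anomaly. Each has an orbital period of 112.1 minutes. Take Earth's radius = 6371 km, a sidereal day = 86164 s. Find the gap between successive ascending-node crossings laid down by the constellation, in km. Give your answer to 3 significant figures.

T = 112.1 min = 6726.0 s.
Single-satellite node shift = (6726.0/86164) × 360° = 28.10°.
With 4 satellites evenly phased, successive equator crossings are 28.10/4 = 7.025° apart.
That is 7.025 × 111.2 = 781 km at the equator.

781 km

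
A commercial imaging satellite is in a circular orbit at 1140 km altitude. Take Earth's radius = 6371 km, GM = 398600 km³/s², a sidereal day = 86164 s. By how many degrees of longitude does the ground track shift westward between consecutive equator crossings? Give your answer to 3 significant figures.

27.1°

Semi-major axis a = 6371 + 1140 = 7511 km. Period T = 2π√(a³/μ) = 2π√(7511³/398600) = 6478.3 s = 107.97 min.
During one orbit Earth rotates (6478.3 / 86164) × 360° = 27.07°.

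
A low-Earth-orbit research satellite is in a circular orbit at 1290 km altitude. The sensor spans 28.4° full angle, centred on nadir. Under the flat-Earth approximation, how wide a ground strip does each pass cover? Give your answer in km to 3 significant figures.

653 km

Half-angle = 28.4°/2 = 14.2°.
Swath width ≈ 2h·tan(θ/2) = 2 × 1290 × tan(14.2°) = 652.8 km.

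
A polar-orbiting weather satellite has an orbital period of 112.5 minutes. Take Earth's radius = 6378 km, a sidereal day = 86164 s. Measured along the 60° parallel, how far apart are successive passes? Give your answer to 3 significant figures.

T = 112.5 min = 6750.0 s.
Node shift per orbit = (6750.0/86164) × 360° = 28.20°.
Equatorial spacing = 28.20 × 111.3 km/° = 3139 km.
At 60° latitude, spacing = 3139 × cos(60°) = 1570 km.

1570 km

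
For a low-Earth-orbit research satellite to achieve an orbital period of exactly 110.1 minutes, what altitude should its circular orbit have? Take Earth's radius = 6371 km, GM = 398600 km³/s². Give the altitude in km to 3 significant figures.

1240 km

T = 110.1 min = 6606.0 s.
From T = 2π√(a³/μ): a = (μ T²/4π²)^(1/3) = (398600 × 6606.0² / 4π²)^(1/3) = 7609 km.
Altitude h = a − R = 7609 − 6371 = 1238 km.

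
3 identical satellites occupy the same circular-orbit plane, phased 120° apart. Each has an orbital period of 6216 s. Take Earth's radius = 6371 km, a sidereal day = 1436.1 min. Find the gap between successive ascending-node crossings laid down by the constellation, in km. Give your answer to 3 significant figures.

Single-satellite node shift = (6216.0/86166) × 360° = 25.97°.
With 3 satellites evenly phased, successive equator crossings are 25.97/3 = 8.657° apart.
That is 8.657 × 111.2 = 963 km at the equator.

963 km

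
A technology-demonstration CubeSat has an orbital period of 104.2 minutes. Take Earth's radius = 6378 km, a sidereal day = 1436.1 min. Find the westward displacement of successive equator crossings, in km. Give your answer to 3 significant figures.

2910 km

T = 104.2 min = 6252.0 s.
During one orbit Earth rotates (6252.0 / 86166) × 360° = 26.12°.
At the equator that is 26.12° × (2π·6378/360) km/° = 26.12 × 111.3 = 2908 km.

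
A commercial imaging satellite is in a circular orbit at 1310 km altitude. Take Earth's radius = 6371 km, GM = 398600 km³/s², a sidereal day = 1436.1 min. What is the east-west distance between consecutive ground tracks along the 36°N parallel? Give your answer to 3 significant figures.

Semi-major axis a = 6371 + 1310 = 7681 km. Period T = 2π√(a³/μ) = 2π√(7681³/398600) = 6699.4 s = 111.66 min.
Node shift per orbit = (6699.4/86166) × 360° = 27.99°.
Equatorial spacing = 27.99 × 111.2 km/° = 3112 km.
At 36° latitude, spacing = 3112 × cos(36°) = 2518 km.

2520 km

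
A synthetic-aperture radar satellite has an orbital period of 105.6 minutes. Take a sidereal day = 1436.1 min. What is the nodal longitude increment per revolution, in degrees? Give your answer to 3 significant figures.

26.5°

T = 105.6 min = 6336.0 s.
During one orbit Earth rotates (6336.0 / 86166) × 360° = 26.47°.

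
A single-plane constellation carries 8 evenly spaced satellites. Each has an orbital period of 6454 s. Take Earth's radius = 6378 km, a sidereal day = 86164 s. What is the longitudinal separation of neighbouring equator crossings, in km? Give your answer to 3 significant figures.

Single-satellite node shift = (6454.0/86164) × 360° = 26.97°.
With 8 satellites evenly phased, successive equator crossings are 26.97/8 = 3.371° apart.
That is 3.371 × 111.3 = 375 km at the equator.

375 km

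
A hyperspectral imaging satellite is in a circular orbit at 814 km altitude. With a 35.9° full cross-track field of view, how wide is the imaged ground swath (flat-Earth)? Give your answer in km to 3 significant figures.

527 km

Half-angle = 35.9°/2 = 17.95°.
Swath width ≈ 2h·tan(θ/2) = 2 × 814 × tan(17.95°) = 527.4 km.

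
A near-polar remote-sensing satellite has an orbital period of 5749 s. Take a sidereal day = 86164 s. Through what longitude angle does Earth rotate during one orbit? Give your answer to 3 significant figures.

During one orbit Earth rotates (5749.0 / 86164) × 360° = 24.02°.

24.0°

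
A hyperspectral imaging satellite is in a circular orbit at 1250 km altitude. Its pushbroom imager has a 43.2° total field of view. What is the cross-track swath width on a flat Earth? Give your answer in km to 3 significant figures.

990 km

Half-angle = 43.2°/2 = 21.6°.
Swath width ≈ 2h·tan(θ/2) = 2 × 1250 × tan(21.6°) = 989.8 km.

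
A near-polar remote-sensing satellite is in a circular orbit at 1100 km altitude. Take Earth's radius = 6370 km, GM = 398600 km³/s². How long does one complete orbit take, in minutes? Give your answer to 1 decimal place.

Semi-major axis a = 6370 + 1100 = 7470 km. Period T = 2π√(a³/μ) = 2π√(7470³/398600) = 6425.3 s = 107.09 min.

107.1 min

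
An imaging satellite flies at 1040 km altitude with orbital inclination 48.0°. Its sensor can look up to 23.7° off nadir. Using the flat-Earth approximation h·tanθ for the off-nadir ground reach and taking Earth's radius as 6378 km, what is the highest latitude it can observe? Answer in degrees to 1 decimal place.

For a prograde orbit the ground track reaches latitude ±i = ±48.0°.
Sensor half-swath on the ground ≈ 1040·tan(23.7°) = 457 km = 4.10° of latitude.
Maximum observable latitude ≈ 48.0 + 4.10 = 52.1°.

52.1°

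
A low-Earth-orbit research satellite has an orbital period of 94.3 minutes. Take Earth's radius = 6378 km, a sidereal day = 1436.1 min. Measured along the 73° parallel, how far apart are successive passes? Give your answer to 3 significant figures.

769 km

T = 94.3 min = 5658.0 s.
Node shift per orbit = (5658.0/86166) × 360° = 23.64°.
Equatorial spacing = 23.64 × 111.3 km/° = 2631 km.
At 73° latitude, spacing = 2631 × cos(73°) = 769 km.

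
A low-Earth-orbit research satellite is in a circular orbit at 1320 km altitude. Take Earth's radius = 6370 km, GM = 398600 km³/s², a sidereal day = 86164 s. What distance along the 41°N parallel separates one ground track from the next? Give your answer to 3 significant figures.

Semi-major axis a = 6370 + 1320 = 7690 km. Period T = 2π√(a³/μ) = 2π√(7690³/398600) = 6711.2 s = 111.85 min.
Node shift per orbit = (6711.2/86164) × 360° = 28.04°.
Equatorial spacing = 28.04 × 111.2 km/° = 3117 km.
At 41° latitude, spacing = 3117 × cos(41°) = 2353 km.

2350 km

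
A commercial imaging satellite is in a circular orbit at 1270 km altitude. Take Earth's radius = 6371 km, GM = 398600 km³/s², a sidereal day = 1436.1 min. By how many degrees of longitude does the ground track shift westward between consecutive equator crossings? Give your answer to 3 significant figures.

Semi-major axis a = 6371 + 1270 = 7641 km. Period T = 2π√(a³/μ) = 2π√(7641³/398600) = 6647.2 s = 110.79 min.
During one orbit Earth rotates (6647.2 / 86166) × 360° = 27.77°.

27.8°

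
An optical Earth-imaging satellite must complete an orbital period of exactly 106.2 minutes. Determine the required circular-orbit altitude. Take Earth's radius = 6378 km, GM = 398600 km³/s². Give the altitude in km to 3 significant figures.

T = 106.2 min = 6372.0 s.
From T = 2π√(a³/μ): a = (μ T²/4π²)^(1/3) = (398600 × 6372.0² / 4π²)^(1/3) = 7429 km.
Altitude h = a − R = 7429 − 6378 = 1051 km.

1050 km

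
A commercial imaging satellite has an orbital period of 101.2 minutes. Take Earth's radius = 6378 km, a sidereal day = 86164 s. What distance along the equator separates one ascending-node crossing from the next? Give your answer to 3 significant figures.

T = 101.2 min = 6072.0 s.
During one orbit Earth rotates (6072.0 / 86164) × 360° = 25.37°.
At the equator that is 25.37° × (2π·6378/360) km/° = 25.37 × 111.3 = 2824 km.

2820 km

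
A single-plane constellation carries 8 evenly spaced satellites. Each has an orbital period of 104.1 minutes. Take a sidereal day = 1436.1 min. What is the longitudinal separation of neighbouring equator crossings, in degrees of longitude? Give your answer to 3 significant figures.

3.26°

T = 104.1 min = 6246.0 s.
Single-satellite node shift = (6246.0/86166) × 360° = 26.10°.
With 8 satellites evenly phased, successive equator crossings are 26.10/8 = 3.262° apart.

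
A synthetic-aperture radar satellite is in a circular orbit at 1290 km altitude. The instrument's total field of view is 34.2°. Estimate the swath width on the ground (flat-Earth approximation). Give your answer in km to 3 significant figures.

794 km

Half-angle = 34.2°/2 = 17.1°.
Swath width ≈ 2h·tan(θ/2) = 2 × 1290 × tan(17.1°) = 793.7 km.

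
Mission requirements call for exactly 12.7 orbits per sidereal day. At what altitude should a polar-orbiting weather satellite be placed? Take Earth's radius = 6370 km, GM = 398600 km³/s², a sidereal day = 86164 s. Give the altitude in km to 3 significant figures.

Required period T = 86164 / 12.7 = 6784.6 s.
From T = 2π√(a³/μ): a = (μ T²/4π²)^(1/3) = (398600 × 6784.6² / 4π²)^(1/3) = 7746 km.
Altitude h = a − R = 7746 − 6370 = 1376 km.

1380 km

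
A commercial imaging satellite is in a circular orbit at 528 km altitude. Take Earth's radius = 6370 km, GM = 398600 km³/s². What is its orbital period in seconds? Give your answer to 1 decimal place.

5701.6 seconds

Semi-major axis a = 6370 + 528 = 6898 km. Period T = 2π√(a³/μ) = 2π√(6898³/398600) = 5701.6 s = 95.03 min.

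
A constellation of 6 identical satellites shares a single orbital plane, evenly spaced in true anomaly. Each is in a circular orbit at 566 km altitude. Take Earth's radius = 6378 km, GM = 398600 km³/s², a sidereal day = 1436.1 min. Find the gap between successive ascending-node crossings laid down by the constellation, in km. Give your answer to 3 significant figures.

446 km

Semi-major axis a = 6378 + 566 = 6944 km. Period T = 2π√(a³/μ) = 2π√(6944³/398600) = 5758.7 s = 95.98 min.
Single-satellite node shift = (5758.7/86166) × 360° = 24.06°.
With 6 satellites evenly phased, successive equator crossings are 24.06/6 = 4.010° apart.
That is 4.010 × 111.3 = 446 km at the equator.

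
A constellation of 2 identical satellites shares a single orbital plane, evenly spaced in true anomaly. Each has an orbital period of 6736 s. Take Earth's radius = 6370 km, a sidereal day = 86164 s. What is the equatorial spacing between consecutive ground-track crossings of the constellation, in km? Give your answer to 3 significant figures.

1560 km

Single-satellite node shift = (6736.0/86164) × 360° = 28.14°.
With 2 satellites evenly phased, successive equator crossings are 28.14/2 = 14.072° apart.
That is 14.072 × 111.2 = 1564 km at the equator.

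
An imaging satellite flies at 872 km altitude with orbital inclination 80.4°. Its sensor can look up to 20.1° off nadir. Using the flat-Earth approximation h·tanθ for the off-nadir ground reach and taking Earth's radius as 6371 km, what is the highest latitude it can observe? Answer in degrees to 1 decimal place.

For a prograde orbit the ground track reaches latitude ±i = ±80.4°.
Sensor half-swath on the ground ≈ 872·tan(20.1°) = 319 km = 2.87° of latitude.
Maximum observable latitude ≈ 80.4 + 2.87 = 83.3°.

83.3°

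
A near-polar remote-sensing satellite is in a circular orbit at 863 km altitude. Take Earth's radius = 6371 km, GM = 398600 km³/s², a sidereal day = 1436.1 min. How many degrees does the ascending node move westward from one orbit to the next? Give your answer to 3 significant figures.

25.6°

Semi-major axis a = 6371 + 863 = 7234 km. Period T = 2π√(a³/μ) = 2π√(7234³/398600) = 6123.2 s = 102.05 min.
During one orbit Earth rotates (6123.2 / 86166) × 360° = 25.58°.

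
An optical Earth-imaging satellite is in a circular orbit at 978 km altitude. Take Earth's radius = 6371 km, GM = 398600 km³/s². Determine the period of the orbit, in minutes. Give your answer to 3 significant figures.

104 min

Semi-major axis a = 6371 + 978 = 7349 km. Period T = 2π√(a³/μ) = 2π√(7349³/398600) = 6269.8 s = 104.50 min.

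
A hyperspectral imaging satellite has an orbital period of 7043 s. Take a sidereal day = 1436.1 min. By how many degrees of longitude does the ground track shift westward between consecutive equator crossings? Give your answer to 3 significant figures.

29.4°

During one orbit Earth rotates (7043.0 / 86166) × 360° = 29.43°.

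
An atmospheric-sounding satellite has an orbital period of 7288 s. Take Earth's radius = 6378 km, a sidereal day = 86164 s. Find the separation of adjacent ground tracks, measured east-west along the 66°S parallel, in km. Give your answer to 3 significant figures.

1380 km

Node shift per orbit = (7288.0/86164) × 360° = 30.45°.
Equatorial spacing = 30.45 × 111.3 km/° = 3390 km.
At 66° latitude, spacing = 3390 × cos(66°) = 1379 km.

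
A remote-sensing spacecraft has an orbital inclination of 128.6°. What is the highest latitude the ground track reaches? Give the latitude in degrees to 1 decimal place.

51.4°

Retrograde orbit: the ground track reaches ±(180° − i) = ±(180 − 128.6) = ±51.4°.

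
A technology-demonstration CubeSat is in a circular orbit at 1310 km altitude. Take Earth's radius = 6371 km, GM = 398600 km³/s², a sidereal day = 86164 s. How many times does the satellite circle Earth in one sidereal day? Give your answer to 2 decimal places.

Semi-major axis a = 6371 + 1310 = 7681 km. Period T = 2π√(a³/μ) = 2π√(7681³/398600) = 6699.4 s = 111.66 min.
Orbits per sidereal day = 86164 / 6699.4 = 12.861.

12.86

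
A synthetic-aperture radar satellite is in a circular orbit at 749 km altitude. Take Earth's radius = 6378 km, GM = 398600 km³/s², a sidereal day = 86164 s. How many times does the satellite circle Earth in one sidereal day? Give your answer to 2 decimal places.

Semi-major axis a = 6378 + 749 = 7127 km. Period T = 2π√(a³/μ) = 2π√(7127³/398600) = 5987.9 s = 99.80 min.
Orbits per sidereal day = 86164 / 5987.9 = 14.390.

14.39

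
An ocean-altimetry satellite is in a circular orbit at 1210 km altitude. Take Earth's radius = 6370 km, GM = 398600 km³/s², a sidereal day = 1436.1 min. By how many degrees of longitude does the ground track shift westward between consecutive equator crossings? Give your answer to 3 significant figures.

27.4°

Semi-major axis a = 6370 + 1210 = 7580 km. Period T = 2π√(a³/μ) = 2π√(7580³/398600) = 6567.7 s = 109.46 min.
During one orbit Earth rotates (6567.7 / 86166) × 360° = 27.44°.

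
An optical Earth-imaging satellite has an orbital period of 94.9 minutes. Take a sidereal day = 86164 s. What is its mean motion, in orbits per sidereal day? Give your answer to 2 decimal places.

T = 94.9 min = 5694.0 s.
Orbits per sidereal day = 86164 / 5694.0 = 15.132.

15.13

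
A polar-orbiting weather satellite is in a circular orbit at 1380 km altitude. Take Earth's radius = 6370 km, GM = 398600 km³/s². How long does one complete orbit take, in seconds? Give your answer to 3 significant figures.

6790 seconds

Semi-major axis a = 6370 + 1380 = 7750 km. Period T = 2π√(a³/μ) = 2π√(7750³/398600) = 6789.9 s = 113.17 min.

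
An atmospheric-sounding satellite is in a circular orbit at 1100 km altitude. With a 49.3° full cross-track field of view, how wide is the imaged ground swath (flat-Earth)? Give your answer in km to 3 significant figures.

1010 km

Half-angle = 49.3°/2 = 24.65°.
Swath width ≈ 2h·tan(θ/2) = 2 × 1100 × tan(24.65°) = 1009.6 km.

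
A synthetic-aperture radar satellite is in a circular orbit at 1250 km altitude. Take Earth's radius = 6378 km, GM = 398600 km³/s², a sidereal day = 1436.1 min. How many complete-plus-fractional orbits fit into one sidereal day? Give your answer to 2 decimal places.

13.00

Semi-major axis a = 6378 + 1250 = 7628 km. Period T = 2π√(a³/μ) = 2π√(7628³/398600) = 6630.2 s = 110.50 min.
Orbits per sidereal day = 86166 / 6630.2 = 12.996.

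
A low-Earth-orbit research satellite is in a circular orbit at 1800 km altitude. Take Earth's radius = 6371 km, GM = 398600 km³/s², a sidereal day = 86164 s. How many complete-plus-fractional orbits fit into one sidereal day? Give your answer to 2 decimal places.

11.72

Semi-major axis a = 6371 + 1800 = 8171 km. Period T = 2π√(a³/μ) = 2π√(8171³/398600) = 7350.6 s = 122.51 min.
Orbits per sidereal day = 86164 / 7350.6 = 11.722.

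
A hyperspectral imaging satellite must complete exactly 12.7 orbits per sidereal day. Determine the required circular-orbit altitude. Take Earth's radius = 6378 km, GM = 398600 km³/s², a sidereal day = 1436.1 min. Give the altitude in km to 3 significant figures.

1370 km

Required period T = 86166 / 12.7 = 6784.7 s.
From T = 2π√(a³/μ): a = (μ T²/4π²)^(1/3) = (398600 × 6784.7² / 4π²)^(1/3) = 7746 km.
Altitude h = a − R = 7746 − 6378 = 1368 km.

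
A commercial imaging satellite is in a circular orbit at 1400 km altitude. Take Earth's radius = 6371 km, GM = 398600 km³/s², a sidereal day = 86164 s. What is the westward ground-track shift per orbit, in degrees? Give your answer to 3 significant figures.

Semi-major axis a = 6371 + 1400 = 7771 km. Period T = 2π√(a³/μ) = 2π√(7771³/398600) = 6817.5 s = 113.63 min.
During one orbit Earth rotates (6817.5 / 86164) × 360° = 28.48°.

28.5°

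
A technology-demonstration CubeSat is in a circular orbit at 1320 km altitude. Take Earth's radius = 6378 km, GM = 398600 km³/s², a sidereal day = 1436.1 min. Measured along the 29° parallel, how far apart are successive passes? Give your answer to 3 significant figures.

2730 km

Semi-major axis a = 6378 + 1320 = 7698 km. Period T = 2π√(a³/μ) = 2π√(7698³/398600) = 6721.7 s = 112.03 min.
Node shift per orbit = (6721.7/86166) × 360° = 28.08°.
Equatorial spacing = 28.08 × 111.3 km/° = 3126 km.
At 29° latitude, spacing = 3126 × cos(29°) = 2734 km.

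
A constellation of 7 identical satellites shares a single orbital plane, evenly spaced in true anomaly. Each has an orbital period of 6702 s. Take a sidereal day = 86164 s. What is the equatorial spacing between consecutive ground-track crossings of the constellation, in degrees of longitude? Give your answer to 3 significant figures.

Single-satellite node shift = (6702.0/86164) × 360° = 28.00°.
With 7 satellites evenly phased, successive equator crossings are 28.00/7 = 4.000° apart.

4.00°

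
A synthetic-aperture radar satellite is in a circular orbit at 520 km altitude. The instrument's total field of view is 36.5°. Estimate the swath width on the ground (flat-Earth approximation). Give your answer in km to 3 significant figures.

Half-angle = 36.5°/2 = 18.25°.
Swath width ≈ 2h·tan(θ/2) = 2 × 520 × tan(18.25°) = 342.9 km.

343 km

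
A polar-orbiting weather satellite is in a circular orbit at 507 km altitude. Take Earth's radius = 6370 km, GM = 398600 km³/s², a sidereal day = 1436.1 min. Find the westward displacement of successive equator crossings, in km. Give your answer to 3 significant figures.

2640 km

Semi-major axis a = 6370 + 507 = 6877 km. Period T = 2π√(a³/μ) = 2π√(6877³/398600) = 5675.6 s = 94.59 min.
During one orbit Earth rotates (5675.6 / 86166) × 360° = 23.71°.
At the equator that is 23.71° × (2π·6370/360) km/° = 23.71 × 111.2 = 2636 km.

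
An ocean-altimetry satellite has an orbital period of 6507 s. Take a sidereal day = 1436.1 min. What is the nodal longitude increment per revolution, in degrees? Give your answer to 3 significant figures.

27.2°

During one orbit Earth rotates (6507.0 / 86166) × 360° = 27.19°.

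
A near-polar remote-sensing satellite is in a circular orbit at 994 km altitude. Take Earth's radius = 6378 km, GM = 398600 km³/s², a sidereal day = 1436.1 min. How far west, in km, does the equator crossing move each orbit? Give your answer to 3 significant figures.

2930 km

Semi-major axis a = 6378 + 994 = 7372 km. Period T = 2π√(a³/μ) = 2π√(7372³/398600) = 6299.3 s = 104.99 min.
During one orbit Earth rotates (6299.3 / 86166) × 360° = 26.32°.
At the equator that is 26.32° × (2π·6378/360) km/° = 26.32 × 111.3 = 2930 km.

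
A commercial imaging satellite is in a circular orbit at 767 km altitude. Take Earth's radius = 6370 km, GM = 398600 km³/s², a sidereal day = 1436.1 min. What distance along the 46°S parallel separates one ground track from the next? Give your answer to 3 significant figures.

1940 km

Semi-major axis a = 6370 + 767 = 7137 km. Period T = 2π√(a³/μ) = 2π√(7137³/398600) = 6000.5 s = 100.01 min.
Node shift per orbit = (6000.5/86166) × 360° = 25.07°.
Equatorial spacing = 25.07 × 111.2 km/° = 2787 km.
At 46° latitude, spacing = 2787 × cos(46°) = 1936 km.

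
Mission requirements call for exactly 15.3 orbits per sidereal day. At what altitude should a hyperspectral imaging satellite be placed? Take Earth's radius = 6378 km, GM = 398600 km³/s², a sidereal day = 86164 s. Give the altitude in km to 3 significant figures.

463 km

Required period T = 86164 / 15.3 = 5631.6 s.
From T = 2π√(a³/μ): a = (μ T²/4π²)^(1/3) = (398600 × 5631.6² / 4π²)^(1/3) = 6841 km.
Altitude h = a − R = 6841 − 6378 = 463 km.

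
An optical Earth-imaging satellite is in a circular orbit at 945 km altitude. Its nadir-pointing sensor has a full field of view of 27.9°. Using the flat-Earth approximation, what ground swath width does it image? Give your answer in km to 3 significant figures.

Half-angle = 27.9°/2 = 13.95°.
Swath width ≈ 2h·tan(θ/2) = 2 × 945 × tan(13.95°) = 469.5 km.

469 km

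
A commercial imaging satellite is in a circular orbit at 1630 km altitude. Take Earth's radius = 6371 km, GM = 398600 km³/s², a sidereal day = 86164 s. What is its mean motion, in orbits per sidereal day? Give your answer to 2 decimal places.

Semi-major axis a = 6371 + 1630 = 8001 km. Period T = 2π√(a³/μ) = 2π√(8001³/398600) = 7122.4 s = 118.71 min.
Orbits per sidereal day = 86164 / 7122.4 = 12.098.

12.10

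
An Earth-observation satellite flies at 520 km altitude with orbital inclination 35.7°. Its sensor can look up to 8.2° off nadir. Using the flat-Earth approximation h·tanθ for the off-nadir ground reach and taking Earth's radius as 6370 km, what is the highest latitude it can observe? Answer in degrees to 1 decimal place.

36.4°

For a prograde orbit the ground track reaches latitude ±i = ±35.7°.
Sensor half-swath on the ground ≈ 520·tan(8.2°) = 75 km = 0.67° of latitude.
Maximum observable latitude ≈ 35.7 + 0.67 = 36.4°.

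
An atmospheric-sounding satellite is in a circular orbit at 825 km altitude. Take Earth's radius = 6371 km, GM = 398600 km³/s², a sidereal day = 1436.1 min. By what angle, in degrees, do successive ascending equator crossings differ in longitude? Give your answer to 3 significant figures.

25.4°

Semi-major axis a = 6371 + 825 = 7196 km. Period T = 2π√(a³/μ) = 2π√(7196³/398600) = 6075.0 s = 101.25 min.
During one orbit Earth rotates (6075.0 / 86166) × 360° = 25.38°.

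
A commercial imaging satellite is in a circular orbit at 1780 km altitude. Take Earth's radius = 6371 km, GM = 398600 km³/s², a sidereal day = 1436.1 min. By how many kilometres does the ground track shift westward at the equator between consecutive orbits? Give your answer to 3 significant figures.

Semi-major axis a = 6371 + 1780 = 8151 km. Period T = 2π√(a³/μ) = 2π√(8151³/398600) = 7323.6 s = 122.06 min.
During one orbit Earth rotates (7323.6 / 86166) × 360° = 30.60°.
At the equator that is 30.60° × (2π·6371/360) km/° = 30.60 × 111.2 = 3402 km.

3400 km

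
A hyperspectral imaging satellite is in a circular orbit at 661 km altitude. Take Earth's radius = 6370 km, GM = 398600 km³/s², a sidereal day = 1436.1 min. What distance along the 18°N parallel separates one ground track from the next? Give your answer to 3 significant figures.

2590 km

Semi-major axis a = 6370 + 661 = 7031 km. Period T = 2π√(a³/μ) = 2π√(7031³/398600) = 5867.3 s = 97.79 min.
Node shift per orbit = (5867.3/86166) × 360° = 24.51°.
Equatorial spacing = 24.51 × 111.2 km/° = 2725 km.
At 18° latitude, spacing = 2725 × cos(18°) = 2592 km.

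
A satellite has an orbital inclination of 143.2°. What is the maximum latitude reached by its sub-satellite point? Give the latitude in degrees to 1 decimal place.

36.8°

Retrograde orbit: the ground track reaches ±(180° − i) = ±(180 − 143.2) = ±36.8°.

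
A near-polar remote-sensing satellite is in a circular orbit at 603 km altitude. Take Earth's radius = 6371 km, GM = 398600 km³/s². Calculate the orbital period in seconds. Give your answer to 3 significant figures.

5800 seconds

Semi-major axis a = 6371 + 603 = 6974 km. Period T = 2π√(a³/μ) = 2π√(6974³/398600) = 5796.1 s = 96.60 min.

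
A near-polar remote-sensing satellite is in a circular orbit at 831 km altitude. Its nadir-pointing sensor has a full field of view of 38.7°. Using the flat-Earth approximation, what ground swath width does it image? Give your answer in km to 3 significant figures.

Half-angle = 38.7°/2 = 19.35°.
Swath width ≈ 2h·tan(θ/2) = 2 × 831 × tan(19.35°) = 583.7 km.

584 km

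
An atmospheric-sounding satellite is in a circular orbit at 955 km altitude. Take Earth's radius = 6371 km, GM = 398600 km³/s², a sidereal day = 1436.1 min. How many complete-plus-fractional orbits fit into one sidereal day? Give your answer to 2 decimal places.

Semi-major axis a = 6371 + 955 = 7326 km. Period T = 2π√(a³/μ) = 2π√(7326³/398600) = 6240.4 s = 104.01 min.
Orbits per sidereal day = 86166 / 6240.4 = 13.808.

13.81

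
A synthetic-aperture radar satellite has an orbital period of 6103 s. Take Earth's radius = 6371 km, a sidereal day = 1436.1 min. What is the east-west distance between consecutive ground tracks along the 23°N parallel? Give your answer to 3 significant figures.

2610 km

Node shift per orbit = (6103.0/86166) × 360° = 25.50°.
Equatorial spacing = 25.50 × 111.2 km/° = 2835 km.
At 23° latitude, spacing = 2835 × cos(23°) = 2610 km.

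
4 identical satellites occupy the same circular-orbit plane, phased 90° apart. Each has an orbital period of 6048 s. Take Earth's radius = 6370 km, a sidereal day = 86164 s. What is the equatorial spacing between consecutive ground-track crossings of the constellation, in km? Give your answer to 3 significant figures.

702 km

Single-satellite node shift = (6048.0/86164) × 360° = 25.27°.
With 4 satellites evenly phased, successive equator crossings are 25.27/4 = 6.317° apart.
That is 6.317 × 111.2 = 702 km at the equator.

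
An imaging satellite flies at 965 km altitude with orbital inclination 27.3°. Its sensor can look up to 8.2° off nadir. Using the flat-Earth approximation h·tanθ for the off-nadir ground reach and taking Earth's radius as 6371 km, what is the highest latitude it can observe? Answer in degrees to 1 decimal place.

For a prograde orbit the ground track reaches latitude ±i = ±27.3°.
Sensor half-swath on the ground ≈ 965·tan(8.2°) = 139 km = 1.25° of latitude.
Maximum observable latitude ≈ 27.3 + 1.25 = 28.6°.

28.6°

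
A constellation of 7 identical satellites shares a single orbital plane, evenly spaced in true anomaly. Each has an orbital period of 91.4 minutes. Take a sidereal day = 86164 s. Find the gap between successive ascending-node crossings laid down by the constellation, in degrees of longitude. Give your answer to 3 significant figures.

3.27°

T = 91.4 min = 5484.0 s.
Single-satellite node shift = (5484.0/86164) × 360° = 22.91°.
With 7 satellites evenly phased, successive equator crossings are 22.91/7 = 3.273° apart.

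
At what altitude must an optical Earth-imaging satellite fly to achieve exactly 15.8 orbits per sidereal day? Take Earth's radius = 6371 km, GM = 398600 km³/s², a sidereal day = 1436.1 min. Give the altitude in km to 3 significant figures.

Required period T = 86166 / 15.8 = 5453.5 s.
From T = 2π√(a³/μ): a = (μ T²/4π²)^(1/3) = (398600 × 5453.5² / 4π²)^(1/3) = 6696 km.
Altitude h = a − R = 6696 − 6371 = 325 km.

325 km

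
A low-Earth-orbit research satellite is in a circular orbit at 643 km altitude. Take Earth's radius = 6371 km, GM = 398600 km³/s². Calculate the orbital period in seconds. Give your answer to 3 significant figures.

5850 seconds

Semi-major axis a = 6371 + 643 = 7014 km. Period T = 2π√(a³/μ) = 2π√(7014³/398600) = 5846.0 s = 97.43 min.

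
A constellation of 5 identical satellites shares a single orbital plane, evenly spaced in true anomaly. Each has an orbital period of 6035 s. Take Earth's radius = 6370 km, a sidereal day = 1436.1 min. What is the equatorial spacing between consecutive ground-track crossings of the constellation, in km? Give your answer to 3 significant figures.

Single-satellite node shift = (6035.0/86166) × 360° = 25.21°.
With 5 satellites evenly phased, successive equator crossings are 25.21/5 = 5.043° apart.
That is 5.043 × 111.2 = 561 km at the equator.

561 km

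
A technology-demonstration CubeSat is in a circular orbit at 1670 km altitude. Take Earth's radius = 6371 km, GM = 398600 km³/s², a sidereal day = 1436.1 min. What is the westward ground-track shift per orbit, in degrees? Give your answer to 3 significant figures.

Semi-major axis a = 6371 + 1670 = 8041 km. Period T = 2π√(a³/μ) = 2π√(8041³/398600) = 7175.9 s = 119.60 min.
During one orbit Earth rotates (7175.9 / 86166) × 360° = 29.98°.

30.0°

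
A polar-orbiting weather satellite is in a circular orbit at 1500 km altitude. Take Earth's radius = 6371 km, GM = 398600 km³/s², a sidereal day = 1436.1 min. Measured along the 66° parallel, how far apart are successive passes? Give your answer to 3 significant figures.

1310 km

Semi-major axis a = 6371 + 1500 = 7871 km. Period T = 2π√(a³/μ) = 2π√(7871³/398600) = 6949.5 s = 115.83 min.
Node shift per orbit = (6949.5/86166) × 360° = 29.04°.
Equatorial spacing = 29.04 × 111.2 km/° = 3229 km.
At 66° latitude, spacing = 3229 × cos(66°) = 1313 km.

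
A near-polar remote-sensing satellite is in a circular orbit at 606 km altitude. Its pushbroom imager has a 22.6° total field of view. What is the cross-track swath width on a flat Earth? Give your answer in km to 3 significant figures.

242 km

Half-angle = 22.6°/2 = 11.3°.
Swath width ≈ 2h·tan(θ/2) = 2 × 606 × tan(11.3°) = 242.2 km.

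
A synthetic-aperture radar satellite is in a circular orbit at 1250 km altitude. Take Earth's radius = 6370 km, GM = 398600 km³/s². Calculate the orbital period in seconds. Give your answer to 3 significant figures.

6620 seconds

Semi-major axis a = 6370 + 1250 = 7620 km. Period T = 2π√(a³/μ) = 2π√(7620³/398600) = 6619.8 s = 110.33 min.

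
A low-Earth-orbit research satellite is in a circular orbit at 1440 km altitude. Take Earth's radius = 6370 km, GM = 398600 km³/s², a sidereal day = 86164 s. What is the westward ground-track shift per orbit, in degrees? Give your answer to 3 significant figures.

Semi-major axis a = 6370 + 1440 = 7810 km. Period T = 2π√(a³/μ) = 2π√(7810³/398600) = 6868.9 s = 114.48 min.
During one orbit Earth rotates (6868.9 / 86164) × 360° = 28.70°.

28.7°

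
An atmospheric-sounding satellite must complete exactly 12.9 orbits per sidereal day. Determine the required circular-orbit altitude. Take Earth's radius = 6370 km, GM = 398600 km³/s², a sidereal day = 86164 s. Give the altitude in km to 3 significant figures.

Required period T = 86164 / 12.9 = 6679.4 s.
From T = 2π√(a³/μ): a = (μ T²/4π²)^(1/3) = (398600 × 6679.4² / 4π²)^(1/3) = 7666 km.
Altitude h = a − R = 7666 − 6370 = 1296 km.

1300 km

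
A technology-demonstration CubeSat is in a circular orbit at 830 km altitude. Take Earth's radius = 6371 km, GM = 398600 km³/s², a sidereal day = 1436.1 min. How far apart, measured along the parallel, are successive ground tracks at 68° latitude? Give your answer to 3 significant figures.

1060 km

Semi-major axis a = 6371 + 830 = 7201 km. Period T = 2π√(a³/μ) = 2π√(7201³/398600) = 6081.4 s = 101.36 min.
Node shift per orbit = (6081.4/86166) × 360° = 25.41°.
Equatorial spacing = 25.41 × 111.2 km/° = 2825 km.
At 68° latitude, spacing = 2825 × cos(68°) = 1058 km.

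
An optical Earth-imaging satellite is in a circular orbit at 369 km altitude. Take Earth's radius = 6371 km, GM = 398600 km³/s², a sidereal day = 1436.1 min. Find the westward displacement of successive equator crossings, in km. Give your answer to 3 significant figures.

Semi-major axis a = 6371 + 369 = 6740 km. Period T = 2π√(a³/μ) = 2π√(6740³/398600) = 5506.8 s = 91.78 min.
During one orbit Earth rotates (5506.8 / 86166) × 360° = 23.01°.
At the equator that is 23.01° × (2π·6371/360) km/° = 23.01 × 111.2 = 2558 km.

2560 km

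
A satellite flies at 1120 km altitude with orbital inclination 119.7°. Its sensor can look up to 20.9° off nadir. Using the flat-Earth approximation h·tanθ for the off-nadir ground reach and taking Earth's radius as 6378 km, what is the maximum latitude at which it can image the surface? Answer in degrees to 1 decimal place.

Retrograde orbit: the ground track reaches ±(180° − i) = ±(180 − 119.7) = ±60.3°.
Sensor half-swath on the ground ≈ 1120·tan(20.9°) = 428 km = 3.84° of latitude.
Maximum observable latitude ≈ 60.3 + 3.84 = 64.1°.

64.1°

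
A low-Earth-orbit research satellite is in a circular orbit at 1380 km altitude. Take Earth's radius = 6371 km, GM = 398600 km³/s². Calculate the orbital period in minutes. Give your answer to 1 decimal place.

113.2 min

Semi-major axis a = 6371 + 1380 = 7751 km. Period T = 2π√(a³/μ) = 2π√(7751³/398600) = 6791.2 s = 113.19 min.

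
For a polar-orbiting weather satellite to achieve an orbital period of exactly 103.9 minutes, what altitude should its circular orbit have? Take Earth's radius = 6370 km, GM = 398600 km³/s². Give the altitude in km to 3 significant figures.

T = 103.9 min = 6234.0 s.
From T = 2π√(a³/μ): a = (μ T²/4π²)^(1/3) = (398600 × 6234.0² / 4π²)^(1/3) = 7321 km.
Altitude h = a − R = 7321 − 6370 = 951 km.

951 km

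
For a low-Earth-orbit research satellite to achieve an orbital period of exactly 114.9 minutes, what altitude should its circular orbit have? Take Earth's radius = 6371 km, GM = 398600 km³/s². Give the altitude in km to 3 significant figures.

T = 114.9 min = 6894.0 s.
From T = 2π√(a³/μ): a = (μ T²/4π²)^(1/3) = (398600 × 6894.0² / 4π²)^(1/3) = 7829 km.
Altitude h = a − R = 7829 − 6371 = 1458 km.

1460 km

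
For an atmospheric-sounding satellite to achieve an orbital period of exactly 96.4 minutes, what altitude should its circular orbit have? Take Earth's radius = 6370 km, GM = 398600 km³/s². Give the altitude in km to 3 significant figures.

T = 96.4 min = 5784.0 s.
From T = 2π√(a³/μ): a = (μ T²/4π²)^(1/3) = (398600 × 5784.0² / 4π²)^(1/3) = 6964 km.
Altitude h = a − R = 6964 − 6370 = 594 km.

594 km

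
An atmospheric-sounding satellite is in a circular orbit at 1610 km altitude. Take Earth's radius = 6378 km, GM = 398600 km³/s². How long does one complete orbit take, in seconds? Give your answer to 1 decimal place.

Semi-major axis a = 6378 + 1610 = 7988 km. Period T = 2π√(a³/μ) = 2π√(7988³/398600) = 7105.1 s = 118.42 min.

7105.1 seconds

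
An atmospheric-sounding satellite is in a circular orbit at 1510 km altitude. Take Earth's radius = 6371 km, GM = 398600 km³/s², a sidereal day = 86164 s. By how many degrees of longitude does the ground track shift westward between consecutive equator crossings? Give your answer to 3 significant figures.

Semi-major axis a = 6371 + 1510 = 7881 km. Period T = 2π√(a³/μ) = 2π√(7881³/398600) = 6962.8 s = 116.05 min.
During one orbit Earth rotates (6962.8 / 86164) × 360° = 29.09°.

29.1°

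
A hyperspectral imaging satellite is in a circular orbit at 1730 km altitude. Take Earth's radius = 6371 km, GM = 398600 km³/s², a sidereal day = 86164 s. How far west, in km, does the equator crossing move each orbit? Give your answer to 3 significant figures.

3370 km

Semi-major axis a = 6371 + 1730 = 8101 km. Period T = 2π√(a³/μ) = 2π√(8101³/398600) = 7256.4 s = 120.94 min.
During one orbit Earth rotates (7256.4 / 86164) × 360° = 30.32°.
At the equator that is 30.32° × (2π·6371/360) km/° = 30.32 × 111.2 = 3371 km.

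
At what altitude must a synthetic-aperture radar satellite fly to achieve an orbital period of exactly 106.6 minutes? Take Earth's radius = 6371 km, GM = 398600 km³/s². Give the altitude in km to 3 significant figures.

1080 km

T = 106.6 min = 6396.0 s.
From T = 2π√(a³/μ): a = (μ T²/4π²)^(1/3) = (398600 × 6396.0² / 4π²)^(1/3) = 7447 km.
Altitude h = a − R = 7447 − 6371 = 1076 km.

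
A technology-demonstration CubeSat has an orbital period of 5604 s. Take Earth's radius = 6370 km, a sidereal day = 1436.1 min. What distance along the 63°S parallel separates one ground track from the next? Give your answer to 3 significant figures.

Node shift per orbit = (5604.0/86166) × 360° = 23.41°.
Equatorial spacing = 23.41 × 111.2 km/° = 2603 km.
At 63° latitude, spacing = 2603 × cos(63°) = 1182 km.

1180 km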